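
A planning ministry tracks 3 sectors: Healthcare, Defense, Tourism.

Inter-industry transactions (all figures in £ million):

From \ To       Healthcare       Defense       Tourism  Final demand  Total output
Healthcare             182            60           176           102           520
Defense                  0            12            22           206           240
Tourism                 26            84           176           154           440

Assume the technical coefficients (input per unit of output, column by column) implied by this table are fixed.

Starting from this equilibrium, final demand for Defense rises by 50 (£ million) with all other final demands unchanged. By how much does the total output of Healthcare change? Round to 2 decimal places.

Technical coefficients a_ij = z_ij / X_j:
  a_HH = 182/520 = 0.35, a_DH = 0/520 = 0.00, a_TH = 26/520 = 0.05
  a_HD = 60/240 = 0.25, a_DD = 12/240 = 0.05, a_TD = 84/240 = 0.35
  a_HT = 176/440 = 0.40, a_DT = 22/440 = 0.05, a_TT = 176/440 = 0.40
I − A =
  [   0.65    -0.25    -0.40]
  [   0.00     0.95    -0.05]
  [  -0.05    -0.35     0.60]
Cofactors of I−A, C_ij = (−1)^(i+j)·(minor ij) (rows/columns in the sector order above):
  C_11 = (0.95)(0.60) − (-0.05)(-0.35) = 0.5525
  C_12 = −[(0.00)(0.60) − (-0.05)(-0.05)] = 0.0025
  C_13 = (0.00)(-0.35) − (0.95)(-0.05) = 0.0475
  C_21 = −[(-0.25)(0.60) − (-0.40)(-0.35)] = 0.2900
  C_22 = (0.65)(0.60) − (-0.40)(-0.05) = 0.3700
  C_23 = −[(0.65)(-0.35) − (-0.25)(-0.05)] = 0.2400
  C_31 = (-0.25)(-0.05) − (-0.40)(0.95) = 0.3925
  C_32 = −[(0.65)(-0.05) − (-0.40)(0.00)] = 0.0325
  C_33 = (0.65)(0.95) − (-0.25)(0.00) = 0.6175
det(I−A) = Σ_j (I−A)_1j·C_1j = (0.65)(0.5525) + (-0.25)(0.0025) + (-0.40)(0.0475) = 0.3395
adj(I−A) = Cᵀ =
  [ 0.5525   0.2900   0.3925]
  [ 0.0025   0.3700   0.0325]
  [ 0.0475   0.2400   0.6175]
(I − A)⁻¹ = adj(I−A) / det(I−A) ≈
  [   1.6274     0.8542     1.1561]
  [   0.0074     1.0898     0.0957]
  [   0.1399     0.7069     1.8189]
Δx = (I − A)⁻¹ Δd with Δd having +50 in the Defense component and 0 elsewhere.
So Δx_H = L_HD · (+50), where L_HD = adj(I−A)_HD / det(I−A) = 0.2900 / 0.3395.
Δx_H = 0.2900 × (+50) / 0.3395 = 14.50 / 0.3395 ≈ 42.71.

Δx_H = 42.71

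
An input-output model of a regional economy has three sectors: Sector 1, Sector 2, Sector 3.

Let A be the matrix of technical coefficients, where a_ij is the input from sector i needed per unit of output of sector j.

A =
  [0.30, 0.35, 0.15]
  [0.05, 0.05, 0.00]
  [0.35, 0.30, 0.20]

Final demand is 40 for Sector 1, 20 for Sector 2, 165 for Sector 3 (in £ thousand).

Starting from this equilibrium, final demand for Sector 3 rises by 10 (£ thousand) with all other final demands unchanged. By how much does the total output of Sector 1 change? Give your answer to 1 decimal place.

I − A =
  [   0.70    -0.35    -0.15]
  [  -0.05     0.95     0.00]
  [  -0.35    -0.30     0.80]
Cofactors of I−A, C_ij = (−1)^(i+j)·(minor ij) (rows/columns in the sector order above):
  C_11 = (0.95)(0.80) − (0.00)(-0.30) = 0.7600
  C_12 = −[(-0.05)(0.80) − (0.00)(-0.35)] = 0.0400
  C_13 = (-0.05)(-0.30) − (0.95)(-0.35) = 0.3475
  C_21 = −[(-0.35)(0.80) − (-0.15)(-0.30)] = 0.3250
  C_22 = (0.70)(0.80) − (-0.15)(-0.35) = 0.5075
  C_23 = −[(0.70)(-0.30) − (-0.35)(-0.35)] = 0.3325
  C_31 = (-0.35)(0.00) − (-0.15)(0.95) = 0.1425
  C_32 = −[(0.70)(0.00) − (-0.15)(-0.05)] = 0.0075
  C_33 = (0.70)(0.95) − (-0.35)(-0.05) = 0.6475
det(I−A) = Σ_j (I−A)_1j·C_1j = (0.70)(0.7600) + (-0.35)(0.0400) + (-0.15)(0.3475) = 0.465875
adj(I−A) = Cᵀ =
  [ 0.7600   0.3250   0.1425]
  [ 0.0400   0.5075   0.0075]
  [ 0.3475   0.3325   0.6475]
(I − A)⁻¹ = adj(I−A) / det(I−A) ≈
  [   1.6313     0.6976     0.3059]
  [   0.0859     1.0893     0.0161]
  [   0.7459     0.7137     1.3899]
Δx = (I − A)⁻¹ Δd with Δd having +10 in the Sector 3 component and 0 elsewhere.
So Δx_1 = L_13 · (+10), where L_13 = adj(I−A)_13 / det(I−A) = 0.1425 / 0.465875.
Δx_1 = 0.1425 × (+10) / 0.465875 = 1.425 / 0.465875 ≈ 3.1.

Δx_1 = 3.1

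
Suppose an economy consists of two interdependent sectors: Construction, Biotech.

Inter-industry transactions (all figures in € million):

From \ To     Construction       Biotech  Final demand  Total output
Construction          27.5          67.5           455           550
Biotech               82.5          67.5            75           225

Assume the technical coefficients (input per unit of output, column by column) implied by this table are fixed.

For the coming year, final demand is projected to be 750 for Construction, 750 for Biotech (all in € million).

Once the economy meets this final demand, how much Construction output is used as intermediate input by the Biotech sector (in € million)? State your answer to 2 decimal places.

Technical coefficients a_ij = z_ij / X_j:
  a_11 = 27.5/550 = 0.05, a_21 = 82.5/550 = 0.15
  a_12 = 67.5/225 = 0.30, a_22 = 67.5/225 = 0.30
I − A =
  [   0.95    -0.30]
  [  -0.15     0.70]
det(I−A) = (0.95)(0.70) − (-0.30)(-0.15) = 0.6200
adj(I−A) = [[0.70, 0.30], [0.15, 0.95]]
(I − A)⁻¹ = adj(I−A) / det(I−A) ≈
  [   1.1290     0.4839]
  [   0.2419     1.5323]
First solve x = (I − A)⁻¹ d = adj(I−A)·d / det(I−A); in particular x_2 = (0.15·750 + 0.95·750) / 0.6200 = 825.00 / 0.6200 ≈ 1330.6452.
Intermediate flow from 1 to 2: z_12 = a_12 · x_2 = 0.30 × 825.00 / 0.6200 = 247.50 / 0.6200 ≈ 399.19.

z_12 = 399.19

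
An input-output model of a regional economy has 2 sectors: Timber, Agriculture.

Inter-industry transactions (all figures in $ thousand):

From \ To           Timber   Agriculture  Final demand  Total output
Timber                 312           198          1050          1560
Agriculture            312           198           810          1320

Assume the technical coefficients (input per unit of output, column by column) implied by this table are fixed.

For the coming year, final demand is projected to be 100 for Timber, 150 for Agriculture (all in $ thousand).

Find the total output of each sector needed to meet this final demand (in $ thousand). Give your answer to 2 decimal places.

Technical coefficients a_ij = z_ij / X_j:
  a_TT = 312/1560 = 0.20, a_AT = 312/1560 = 0.20
  a_TA = 198/1320 = 0.15, a_AA = 198/1320 = 0.15
I − A =
  [   0.80    -0.15]
  [  -0.20     0.85]
det(I−A) = (0.80)(0.85) − (-0.15)(-0.20) = 0.6500
adj(I−A) = [[0.85, 0.15], [0.20, 0.80]]
(I − A)⁻¹ = adj(I−A) / det(I−A) ≈
  [   1.3077     0.2308]
  [   0.3077     1.2308]
x = (I − A)⁻¹ d = adj(I−A)·d / det(I−A), with det(I−A) = 0.6500:
  x_T = (0.85·100 + 0.15·150) / 0.6500 = 107.50 / 0.6500 ≈ 165.38
  x_A = (0.20·100 + 0.80·150) / 0.6500 = 140.00 / 0.6500 ≈ 215.38

x_T = 165.38, x_A = 215.38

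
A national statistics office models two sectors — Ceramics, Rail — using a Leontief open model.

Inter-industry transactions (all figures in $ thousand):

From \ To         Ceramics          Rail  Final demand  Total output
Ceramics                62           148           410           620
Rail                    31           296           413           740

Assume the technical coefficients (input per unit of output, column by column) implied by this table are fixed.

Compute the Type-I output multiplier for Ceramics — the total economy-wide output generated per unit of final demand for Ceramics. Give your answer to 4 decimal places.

Technical coefficients a_ij = z_ij / X_j:
  a_CC = 62/620 = 0.10, a_RC = 31/620 = 0.05
  a_CR = 148/740 = 0.20, a_RR = 296/740 = 0.40
I − A =
  [   0.90    -0.20]
  [  -0.05     0.60]
det(I−A) = (0.90)(0.60) − (-0.20)(-0.05) = 0.5300
adj(I−A) = [[0.60, 0.20], [0.05, 0.90]]
(I − A)⁻¹ = adj(I−A) / det(I−A) ≈
  [   1.13208     0.37736]
  [   0.09434     1.69811]
The output multiplier for sector j is the column-j sum of the Leontief inverse (I − A)⁻¹ = adj(I−A) / det(I−A).
Column C of adj(I−A): (0.60, 0.05); det(I−A) = 0.5300.
m_C = (0.60 + 0.05) / 0.5300 = 0.65 / 0.5300 ≈ 1.2264.

m_C = 1.2264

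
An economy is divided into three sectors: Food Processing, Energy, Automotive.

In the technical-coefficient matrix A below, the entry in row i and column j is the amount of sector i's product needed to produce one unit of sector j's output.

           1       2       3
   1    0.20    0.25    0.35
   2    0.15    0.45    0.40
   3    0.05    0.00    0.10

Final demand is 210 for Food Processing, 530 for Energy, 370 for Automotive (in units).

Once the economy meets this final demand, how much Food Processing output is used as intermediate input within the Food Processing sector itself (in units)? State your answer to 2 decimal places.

I − A =
  [   0.80    -0.25    -0.35]
  [  -0.15     0.55    -0.40]
  [  -0.05     0.00     0.90]
Cofactors of I−A, C_ij = (−1)^(i+j)·(minor ij) (rows/columns in the sector order above):
  C_11 = (0.55)(0.90) − (-0.40)(0.00) = 0.4950
  C_12 = −[(-0.15)(0.90) − (-0.40)(-0.05)] = 0.1550
  C_13 = (-0.15)(0.00) − (0.55)(-0.05) = 0.0275
  C_21 = −[(-0.25)(0.90) − (-0.35)(0.00)] = 0.2250
  C_22 = (0.80)(0.90) − (-0.35)(-0.05) = 0.7025
  C_23 = −[(0.80)(0.00) − (-0.25)(-0.05)] = 0.0125
  C_31 = (-0.25)(-0.40) − (-0.35)(0.55) = 0.2925
  C_32 = −[(0.80)(-0.40) − (-0.35)(-0.15)] = 0.3725
  C_33 = (0.80)(0.55) − (-0.25)(-0.15) = 0.4025
det(I−A) = Σ_j (I−A)_1j·C_1j = (0.80)(0.4950) + (-0.25)(0.1550) + (-0.35)(0.0275) = 0.347625
adj(I−A) = Cᵀ =
  [ 0.4950   0.2250   0.2925]
  [ 0.1550   0.7025   0.3725]
  [ 0.0275   0.0125   0.4025]
(I − A)⁻¹ = adj(I−A) / det(I−A) ≈
  [   1.4239     0.6472     0.8414]
  [   0.4459     2.0209     1.0716]
  [   0.0791     0.0360     1.1579]
First solve x = (I − A)⁻¹ d = adj(I−A)·d / det(I−A); in particular x_1 = (0.4950·210 + 0.2250·530 + 0.2925·370) / 0.347625 = 331.425 / 0.347625 ≈ 953.3981.
Intermediate flow from 1 to 1: z_11 = a_11 · x_1 = 0.20 × 331.425 / 0.347625 = 66.285 / 0.347625 ≈ 190.68.

z_11 = 190.68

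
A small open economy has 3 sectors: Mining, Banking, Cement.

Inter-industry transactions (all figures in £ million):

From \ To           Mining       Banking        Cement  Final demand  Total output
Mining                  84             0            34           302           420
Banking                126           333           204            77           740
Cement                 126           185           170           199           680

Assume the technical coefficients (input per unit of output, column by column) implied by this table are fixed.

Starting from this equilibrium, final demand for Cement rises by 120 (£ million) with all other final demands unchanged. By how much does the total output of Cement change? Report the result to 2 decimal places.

Δx_C = 204.65

Technical coefficients a_ij = z_ij / X_j:
  a_MM = 84/420 = 0.20, a_BM = 126/420 = 0.30, a_CM = 126/420 = 0.30
  a_MB = 0/740 = 0.00, a_BB = 333/740 = 0.45, a_CB = 185/740 = 0.25
  a_MC = 34/680 = 0.05, a_BC = 204/680 = 0.30, a_CC = 170/680 = 0.25
I − A =
  [   0.80     0.00    -0.05]
  [  -0.30     0.55    -0.30]
  [  -0.30    -0.25     0.75]
Cofactors of I−A, C_ij = (−1)^(i+j)·(minor ij) (rows/columns in the sector order above):
  C_11 = (0.55)(0.75) − (-0.30)(-0.25) = 0.3375
  C_12 = −[(-0.30)(0.75) − (-0.30)(-0.30)] = 0.3150
  C_13 = (-0.30)(-0.25) − (0.55)(-0.30) = 0.2400
  C_21 = −[(0.00)(0.75) − (-0.05)(-0.25)] = 0.0125
  C_22 = (0.80)(0.75) − (-0.05)(-0.30) = 0.5850
  C_23 = −[(0.80)(-0.25) − (0.00)(-0.30)] = 0.2000
  C_31 = (0.00)(-0.30) − (-0.05)(0.55) = 0.0275
  C_32 = −[(0.80)(-0.30) − (-0.05)(-0.30)] = 0.2550
  C_33 = (0.80)(0.55) − (0.00)(-0.30) = 0.4400
det(I−A) = Σ_j (I−A)_1j·C_1j = (0.80)(0.3375) + (0.00)(0.3150) + (-0.05)(0.2400) = 0.2580
adj(I−A) = Cᵀ =
  [ 0.3375   0.0125   0.0275]
  [ 0.3150   0.5850   0.2550]
  [ 0.2400   0.2000   0.4400]
(I − A)⁻¹ = adj(I−A) / det(I−A) ≈
  [   1.3081     0.0484     0.1066]
  [   1.2209     2.2674     0.9884]
  [   0.9302     0.7752     1.7054]
Δx = (I − A)⁻¹ Δd with Δd having +120 in the Cement component and 0 elsewhere.
So Δx_C = L_CC · (+120), where L_CC = adj(I−A)_CC / det(I−A) = 0.4400 / 0.2580.
Δx_C = 0.4400 × (+120) / 0.2580 = 52.80 / 0.2580 ≈ 204.65.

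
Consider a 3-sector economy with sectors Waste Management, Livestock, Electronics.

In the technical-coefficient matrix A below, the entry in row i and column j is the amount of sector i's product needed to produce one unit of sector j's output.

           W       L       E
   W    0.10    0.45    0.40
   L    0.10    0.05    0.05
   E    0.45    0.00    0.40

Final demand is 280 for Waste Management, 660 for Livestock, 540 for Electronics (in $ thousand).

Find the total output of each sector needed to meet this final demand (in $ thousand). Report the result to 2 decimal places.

x_W = 1820.91, x_L = 1005.66, x_E = 2265.68

I − A =
  [   0.90    -0.45    -0.40]
  [  -0.10     0.95    -0.05]
  [  -0.45     0.00     0.60]
Cofactors of I−A, C_ij = (−1)^(i+j)·(minor ij) (rows/columns in the sector order above):
  C_11 = (0.95)(0.60) − (-0.05)(0.00) = 0.5700
  C_12 = −[(-0.10)(0.60) − (-0.05)(-0.45)] = 0.0825
  C_13 = (-0.10)(0.00) − (0.95)(-0.45) = 0.4275
  C_21 = −[(-0.45)(0.60) − (-0.40)(0.00)] = 0.2700
  C_22 = (0.90)(0.60) − (-0.40)(-0.45) = 0.3600
  C_23 = −[(0.90)(0.00) − (-0.45)(-0.45)] = 0.2025
  C_31 = (-0.45)(-0.05) − (-0.40)(0.95) = 0.4025
  C_32 = −[(0.90)(-0.05) − (-0.40)(-0.10)] = 0.0850
  C_33 = (0.90)(0.95) − (-0.45)(-0.10) = 0.8100
det(I−A) = Σ_j (I−A)_1j·C_1j = (0.90)(0.5700) + (-0.45)(0.0825) + (-0.40)(0.4275) = 0.304875
adj(I−A) = Cᵀ =
  [ 0.5700   0.2700   0.4025]
  [ 0.0825   0.3600   0.0850]
  [ 0.4275   0.2025   0.8100]
(I − A)⁻¹ = adj(I−A) / det(I−A) ≈
  [   1.8696     0.8856     1.3202]
  [   0.2706     1.1808     0.2788]
  [   1.4022     0.6642     2.6568]
x = (I − A)⁻¹ d = adj(I−A)·d / det(I−A), with det(I−A) = 0.304875:
  x_W = (0.5700·280 + 0.2700·660 + 0.4025·540) / 0.304875 = 555.15 / 0.304875 ≈ 1820.91
  x_L = (0.0825·280 + 0.3600·660 + 0.0850·540) / 0.304875 = 306.60 / 0.304875 ≈ 1005.66
  x_E = (0.4275·280 + 0.2025·660 + 0.8100·540) / 0.304875 = 690.75 / 0.304875 ≈ 2265.68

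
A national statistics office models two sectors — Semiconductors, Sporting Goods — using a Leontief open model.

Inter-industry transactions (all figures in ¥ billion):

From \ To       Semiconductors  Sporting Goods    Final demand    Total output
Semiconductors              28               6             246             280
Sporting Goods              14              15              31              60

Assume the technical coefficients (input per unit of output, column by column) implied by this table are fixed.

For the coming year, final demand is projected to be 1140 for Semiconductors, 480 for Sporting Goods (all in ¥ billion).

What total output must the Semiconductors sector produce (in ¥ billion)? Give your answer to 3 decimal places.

Technical coefficients a_ij = z_ij / X_j:
  a_11 = 28/280 = 0.10, a_21 = 14/280 = 0.05
  a_12 = 6/60 = 0.10, a_22 = 15/60 = 0.25
I − A =
  [   0.90    -0.10]
  [  -0.05     0.75]
det(I−A) = (0.90)(0.75) − (-0.10)(-0.05) = 0.6700
adj(I−A) = [[0.75, 0.10], [0.05, 0.90]]
(I − A)⁻¹ = adj(I−A) / det(I−A) ≈
  [   1.1194     0.1493]
  [   0.0746     1.3433]
x = (I − A)⁻¹ d = adj(I−A)·d / det(I−A), with det(I−A) = 0.6700:
  x_1 = (0.75·1140 + 0.10·480) / 0.6700 = 903.00 / 0.6700 ≈ 1347.761
  x_2 = (0.05·1140 + 0.90·480) / 0.6700 = 489.00 / 0.6700 ≈ 729.851

x_1 = 1347.761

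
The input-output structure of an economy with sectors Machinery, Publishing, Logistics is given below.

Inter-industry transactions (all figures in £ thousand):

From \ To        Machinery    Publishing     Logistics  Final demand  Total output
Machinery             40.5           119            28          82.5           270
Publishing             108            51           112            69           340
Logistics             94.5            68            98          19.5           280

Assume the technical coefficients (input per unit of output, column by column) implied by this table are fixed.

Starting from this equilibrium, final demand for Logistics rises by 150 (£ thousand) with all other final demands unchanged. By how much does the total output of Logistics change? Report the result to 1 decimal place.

Δx_L = 390.3

Technical coefficients a_ij = z_ij / X_j:
  a_MM = 40.5/270 = 0.15, a_PM = 108/270 = 0.40, a_LM = 94.5/270 = 0.35
  a_MP = 119/340 = 0.35, a_PP = 51/340 = 0.15, a_LP = 68/340 = 0.20
  a_ML = 28/280 = 0.10, a_PL = 112/280 = 0.40, a_LL = 98/280 = 0.35
I − A =
  [   0.85    -0.35    -0.10]
  [  -0.40     0.85    -0.40]
  [  -0.35    -0.20     0.65]
Cofactors of I−A, C_ij = (−1)^(i+j)·(minor ij) (rows/columns in the sector order above):
  C_11 = (0.85)(0.65) − (-0.40)(-0.20) = 0.4725
  C_12 = −[(-0.40)(0.65) − (-0.40)(-0.35)] = 0.4000
  C_13 = (-0.40)(-0.20) − (0.85)(-0.35) = 0.3775
  C_21 = −[(-0.35)(0.65) − (-0.10)(-0.20)] = 0.2475
  C_22 = (0.85)(0.65) − (-0.10)(-0.35) = 0.5175
  C_23 = −[(0.85)(-0.20) − (-0.35)(-0.35)] = 0.2925
  C_31 = (-0.35)(-0.40) − (-0.10)(0.85) = 0.2250
  C_32 = −[(0.85)(-0.40) − (-0.10)(-0.40)] = 0.3800
  C_33 = (0.85)(0.85) − (-0.35)(-0.40) = 0.5825
det(I−A) = Σ_j (I−A)_1j·C_1j = (0.85)(0.4725) + (-0.35)(0.4000) + (-0.10)(0.3775) = 0.223875
adj(I−A) = Cᵀ =
  [ 0.4725   0.2475   0.2250]
  [ 0.4000   0.5175   0.3800]
  [ 0.3775   0.2925   0.5825]
(I − A)⁻¹ = adj(I−A) / det(I−A) ≈
  [   2.1106     1.1055     1.0050]
  [   1.7867     2.3116     1.6974]
  [   1.6862     1.3065     2.6019]
Δx = (I − A)⁻¹ Δd with Δd having +150 in the Logistics component and 0 elsewhere.
So Δx_L = L_LL · (+150), where L_LL = adj(I−A)_LL / det(I−A) = 0.5825 / 0.223875.
Δx_L = 0.5825 × (+150) / 0.223875 = 87.375 / 0.223875 ≈ 390.3.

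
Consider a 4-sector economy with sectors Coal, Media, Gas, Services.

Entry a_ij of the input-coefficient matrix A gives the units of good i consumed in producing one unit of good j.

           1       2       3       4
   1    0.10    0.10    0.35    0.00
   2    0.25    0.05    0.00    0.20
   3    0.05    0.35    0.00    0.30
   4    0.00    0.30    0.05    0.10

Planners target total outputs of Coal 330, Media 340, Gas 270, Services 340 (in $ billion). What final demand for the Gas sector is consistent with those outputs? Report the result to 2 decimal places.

I − A =
  [   0.90    -0.10    -0.35     0.00]
  [  -0.25     0.95     0.00    -0.20]
  [  -0.05    -0.35     1.00    -0.30]
  [   0.00    -0.30    -0.05     0.90]
d = (I − A) x:
  d_1 = (+0.90)·330 + (-0.10)·340 + (-0.35)·270 + (+0.00)·340 = 168.50
  d_2 = (-0.25)·330 + (+0.95)·340 + (+0.00)·270 + (-0.20)·340 = 172.50
  d_3 = (-0.05)·330 + (-0.35)·340 + (+1.00)·270 + (-0.30)·340 = 32.50
  d_4 = (+0.00)·330 + (-0.30)·340 + (-0.05)·270 + (+0.90)·340 = 190.50

d_3 = 32.50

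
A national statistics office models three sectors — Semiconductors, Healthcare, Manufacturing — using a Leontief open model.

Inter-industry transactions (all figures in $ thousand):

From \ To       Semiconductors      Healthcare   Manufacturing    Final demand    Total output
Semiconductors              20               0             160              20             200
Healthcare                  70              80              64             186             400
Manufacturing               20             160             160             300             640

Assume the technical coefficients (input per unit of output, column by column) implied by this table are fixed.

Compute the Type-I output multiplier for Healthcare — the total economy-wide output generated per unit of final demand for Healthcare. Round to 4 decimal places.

Technical coefficients a_ij = z_ij / X_j:
  a_SS = 20/200 = 0.10, a_HS = 70/200 = 0.35, a_MS = 20/200 = 0.10
  a_SH = 0/400 = 0.00, a_HH = 80/400 = 0.20, a_MH = 160/400 = 0.40
  a_SM = 160/640 = 0.25, a_HM = 64/640 = 0.10, a_MM = 160/640 = 0.25
I − A =
  [   0.90     0.00    -0.25]
  [  -0.35     0.80    -0.10]
  [  -0.10    -0.40     0.75]
Cofactors of I−A, C_ij = (−1)^(i+j)·(minor ij) (rows/columns in the sector order above):
  C_11 = (0.80)(0.75) − (-0.10)(-0.40) = 0.5600
  C_12 = −[(-0.35)(0.75) − (-0.10)(-0.10)] = 0.2725
  C_13 = (-0.35)(-0.40) − (0.80)(-0.10) = 0.2200
  C_21 = −[(0.00)(0.75) − (-0.25)(-0.40)] = 0.1000
  C_22 = (0.90)(0.75) − (-0.25)(-0.10) = 0.6500
  C_23 = −[(0.90)(-0.40) − (0.00)(-0.10)] = 0.3600
  C_31 = (0.00)(-0.10) − (-0.25)(0.80) = 0.2000
  C_32 = −[(0.90)(-0.10) − (-0.25)(-0.35)] = 0.1775
  C_33 = (0.90)(0.80) − (0.00)(-0.35) = 0.7200
det(I−A) = Σ_j (I−A)_1j·C_1j = (0.90)(0.5600) + (0.00)(0.2725) + (-0.25)(0.2200) = 0.4490
adj(I−A) = Cᵀ =
  [ 0.5600   0.1000   0.2000]
  [ 0.2725   0.6500   0.1775]
  [ 0.2200   0.3600   0.7200]
(I − A)⁻¹ = adj(I−A) / det(I−A) ≈
  [   1.24722     0.22272     0.44543]
  [   0.60690     1.44766     0.39532]
  [   0.48998     0.80178     1.60356]
The output multiplier for sector j is the column-j sum of the Leontief inverse (I − A)⁻¹ = adj(I−A) / det(I−A).
Column H of adj(I−A): (0.1000, 0.6500, 0.3600); det(I−A) = 0.4490.
m_H = (0.1000 + 0.6500 + 0.3600) / 0.4490 = 1.11 / 0.4490 ≈ 2.4722.

m_H = 2.4722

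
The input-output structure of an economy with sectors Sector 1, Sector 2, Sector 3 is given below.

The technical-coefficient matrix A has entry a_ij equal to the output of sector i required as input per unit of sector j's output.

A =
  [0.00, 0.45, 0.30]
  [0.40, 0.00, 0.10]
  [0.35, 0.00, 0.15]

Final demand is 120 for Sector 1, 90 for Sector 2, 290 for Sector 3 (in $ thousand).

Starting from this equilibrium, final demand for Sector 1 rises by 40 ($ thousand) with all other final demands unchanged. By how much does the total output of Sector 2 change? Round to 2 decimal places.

I − A =
  [   1.00    -0.45    -0.30]
  [  -0.40     1.00    -0.10]
  [  -0.35     0.00     0.85]
Cofactors of I−A, C_ij = (−1)^(i+j)·(minor ij) (rows/columns in the sector order above):
  C_11 = (1.00)(0.85) − (-0.10)(0.00) = 0.8500
  C_12 = −[(-0.40)(0.85) − (-0.10)(-0.35)] = 0.3750
  C_13 = (-0.40)(0.00) − (1.00)(-0.35) = 0.3500
  C_21 = −[(-0.45)(0.85) − (-0.30)(0.00)] = 0.3825
  C_22 = (1.00)(0.85) − (-0.30)(-0.35) = 0.7450
  C_23 = −[(1.00)(0.00) − (-0.45)(-0.35)] = 0.1575
  C_31 = (-0.45)(-0.10) − (-0.30)(1.00) = 0.3450
  C_32 = −[(1.00)(-0.10) − (-0.30)(-0.40)] = 0.2200
  C_33 = (1.00)(1.00) − (-0.45)(-0.40) = 0.8200
det(I−A) = Σ_j (I−A)_1j·C_1j = (1.00)(0.8500) + (-0.45)(0.3750) + (-0.30)(0.3500) = 0.57625
adj(I−A) = Cᵀ =
  [ 0.8500   0.3825   0.3450]
  [ 0.3750   0.7450   0.2200]
  [ 0.3500   0.1575   0.8200]
(I − A)⁻¹ = adj(I−A) / det(I−A) ≈
  [   1.4751     0.6638     0.5987]
  [   0.6508     1.2928     0.3818]
  [   0.6074     0.2733     1.4230]
Δx = (I − A)⁻¹ Δd with Δd having +40 in the Sector 1 component and 0 elsewhere.
So Δx_2 = L_21 · (+40), where L_21 = adj(I−A)_21 / det(I−A) = 0.3750 / 0.57625.
Δx_2 = 0.3750 × (+40) / 0.57625 = 15.00 / 0.57625 ≈ 26.03.

Δx_2 = 26.03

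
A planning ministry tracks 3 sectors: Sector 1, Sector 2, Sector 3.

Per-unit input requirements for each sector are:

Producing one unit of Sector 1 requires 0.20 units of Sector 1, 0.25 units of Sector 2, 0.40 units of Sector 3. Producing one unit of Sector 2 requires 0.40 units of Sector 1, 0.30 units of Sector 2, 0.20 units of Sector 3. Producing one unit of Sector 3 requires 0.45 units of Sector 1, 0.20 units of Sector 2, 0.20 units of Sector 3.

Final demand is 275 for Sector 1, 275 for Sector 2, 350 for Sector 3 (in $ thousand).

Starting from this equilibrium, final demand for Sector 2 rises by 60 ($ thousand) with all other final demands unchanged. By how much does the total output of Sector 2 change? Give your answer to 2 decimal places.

Δx_2 = 177.49

I − A =
  [   0.80    -0.40    -0.45]
  [  -0.25     0.70    -0.20]
  [  -0.40    -0.20     0.80]
Cofactors of I−A, C_ij = (−1)^(i+j)·(minor ij) (rows/columns in the sector order above):
  C_11 = (0.70)(0.80) − (-0.20)(-0.20) = 0.5200
  C_12 = −[(-0.25)(0.80) − (-0.20)(-0.40)] = 0.2800
  C_13 = (-0.25)(-0.20) − (0.70)(-0.40) = 0.3300
  C_21 = −[(-0.40)(0.80) − (-0.45)(-0.20)] = 0.4100
  C_22 = (0.80)(0.80) − (-0.45)(-0.40) = 0.4600
  C_23 = −[(0.80)(-0.20) − (-0.40)(-0.40)] = 0.3200
  C_31 = (-0.40)(-0.20) − (-0.45)(0.70) = 0.3950
  C_32 = −[(0.80)(-0.20) − (-0.45)(-0.25)] = 0.2725
  C_33 = (0.80)(0.70) − (-0.40)(-0.25) = 0.4600
det(I−A) = Σ_j (I−A)_1j·C_1j = (0.80)(0.5200) + (-0.40)(0.2800) + (-0.45)(0.3300) = 0.1555
adj(I−A) = Cᵀ =
  [ 0.5200   0.4100   0.3950]
  [ 0.2800   0.4600   0.2725]
  [ 0.3300   0.3200   0.4600]
(I − A)⁻¹ = adj(I−A) / det(I−A) ≈
  [   3.3441     2.6367     2.5402]
  [   1.8006     2.9582     1.7524]
  [   2.1222     2.0579     2.9582]
Δx = (I − A)⁻¹ Δd with Δd having +60 in the Sector 2 component and 0 elsewhere.
So Δx_2 = L_22 · (+60), where L_22 = adj(I−A)_22 / det(I−A) = 0.4600 / 0.1555.
Δx_2 = 0.4600 × (+60) / 0.1555 = 27.60 / 0.1555 ≈ 177.49.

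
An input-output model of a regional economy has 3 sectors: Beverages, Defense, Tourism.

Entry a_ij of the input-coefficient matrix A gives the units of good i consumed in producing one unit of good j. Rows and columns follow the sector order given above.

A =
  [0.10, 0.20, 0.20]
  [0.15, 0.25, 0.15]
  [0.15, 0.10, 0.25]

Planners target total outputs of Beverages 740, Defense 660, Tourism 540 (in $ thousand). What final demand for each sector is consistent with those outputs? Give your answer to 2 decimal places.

I − A =
  [   0.90    -0.20    -0.20]
  [  -0.15     0.75    -0.15]
  [  -0.15    -0.10     0.75]
d = (I − A) x:
  d_1 = (+0.90)·740 + (-0.20)·660 + (-0.20)·540 = 426.00
  d_2 = (-0.15)·740 + (+0.75)·660 + (-0.15)·540 = 303.00
  d_3 = (-0.15)·740 + (-0.10)·660 + (+0.75)·540 = 228.00

d_1 = 426.00, d_2 = 303.00, d_3 = 228.00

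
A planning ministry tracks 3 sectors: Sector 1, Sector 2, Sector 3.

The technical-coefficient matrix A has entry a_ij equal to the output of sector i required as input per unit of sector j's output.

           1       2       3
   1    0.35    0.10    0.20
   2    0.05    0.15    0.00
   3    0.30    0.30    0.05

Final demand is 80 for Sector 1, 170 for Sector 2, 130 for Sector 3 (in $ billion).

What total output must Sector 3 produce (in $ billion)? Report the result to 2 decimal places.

I − A =
  [   0.65    -0.10    -0.20]
  [  -0.05     0.85     0.00]
  [  -0.30    -0.30     0.95]
Cofactors of I−A, C_ij = (−1)^(i+j)·(minor ij) (rows/columns in the sector order above):
  C_11 = (0.85)(0.95) − (0.00)(-0.30) = 0.8075
  C_12 = −[(-0.05)(0.95) − (0.00)(-0.30)] = 0.0475
  C_13 = (-0.05)(-0.30) − (0.85)(-0.30) = 0.2700
  C_21 = −[(-0.10)(0.95) − (-0.20)(-0.30)] = 0.1550
  C_22 = (0.65)(0.95) − (-0.20)(-0.30) = 0.5575
  C_23 = −[(0.65)(-0.30) − (-0.10)(-0.30)] = 0.2250
  C_31 = (-0.10)(0.00) − (-0.20)(0.85) = 0.1700
  C_32 = −[(0.65)(0.00) − (-0.20)(-0.05)] = 0.0100
  C_33 = (0.65)(0.85) − (-0.10)(-0.05) = 0.5475
det(I−A) = Σ_j (I−A)_1j·C_1j = (0.65)(0.8075) + (-0.10)(0.0475) + (-0.20)(0.2700) = 0.466125
adj(I−A) = Cᵀ =
  [ 0.8075   0.1550   0.1700]
  [ 0.0475   0.5575   0.0100]
  [ 0.2700   0.2250   0.5475]
(I − A)⁻¹ = adj(I−A) / det(I−A) ≈
  [   1.7324     0.3325     0.3647]
  [   0.1019     1.1960     0.0215]
  [   0.5792     0.4827     1.1746]
x = (I − A)⁻¹ d = adj(I−A)·d / det(I−A), with det(I−A) = 0.466125:
  x_1 = (0.8075·80 + 0.1550·170 + 0.1700·130) / 0.466125 = 113.05 / 0.466125 ≈ 242.53
  x_2 = (0.0475·80 + 0.5575·170 + 0.0100·130) / 0.466125 = 99.875 / 0.466125 ≈ 214.27
  x_3 = (0.2700·80 + 0.2250·170 + 0.5475·130) / 0.466125 = 131.025 / 0.466125 ≈ 281.09

x_3 = 281.09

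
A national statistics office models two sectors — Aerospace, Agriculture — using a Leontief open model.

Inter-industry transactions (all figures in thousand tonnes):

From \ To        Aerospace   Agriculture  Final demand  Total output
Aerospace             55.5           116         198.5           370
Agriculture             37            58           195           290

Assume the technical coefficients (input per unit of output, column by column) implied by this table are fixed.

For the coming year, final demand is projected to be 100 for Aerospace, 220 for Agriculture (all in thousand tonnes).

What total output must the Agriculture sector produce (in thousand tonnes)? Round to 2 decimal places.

Technical coefficients a_ij = z_ij / X_j:
  a_11 = 55.5/370 = 0.15, a_21 = 37/370 = 0.10
  a_12 = 116/290 = 0.40, a_22 = 58/290 = 0.20
I − A =
  [   0.85    -0.40]
  [  -0.10     0.80]
det(I−A) = (0.85)(0.80) − (-0.40)(-0.10) = 0.6400
adj(I−A) = [[0.80, 0.40], [0.10, 0.85]]
(I − A)⁻¹ = adj(I−A) / det(I−A) ≈
  [   1.2500     0.6250]
  [   0.1563     1.3281]
x = (I − A)⁻¹ d = adj(I−A)·d / det(I−A), with det(I−A) = 0.6400:
  x_1 = (0.80·100 + 0.40·220) / 0.6400 = 168.00 / 0.6400 = 262.50
  x_2 = (0.10·100 + 0.85·220) / 0.6400 = 197.00 / 0.6400 ≈ 307.81

x_2 = 307.81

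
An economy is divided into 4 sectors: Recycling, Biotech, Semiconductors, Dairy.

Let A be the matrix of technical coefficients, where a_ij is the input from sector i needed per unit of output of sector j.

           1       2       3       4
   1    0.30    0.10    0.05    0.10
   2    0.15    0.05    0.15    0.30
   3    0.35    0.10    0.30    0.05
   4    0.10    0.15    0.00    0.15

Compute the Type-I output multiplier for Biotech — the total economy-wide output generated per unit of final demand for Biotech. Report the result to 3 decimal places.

I − A =
  [   0.70    -0.10    -0.05    -0.10]
  [  -0.15     0.95    -0.15    -0.30]
  [  -0.35    -0.10     0.70    -0.05]
  [  -0.10    -0.15     0.00     0.85]
Compute the cofactors C_ij = (−1)^(i+j)·(3×3 minor ij) of I−A; the adjugate is their transpose:
adj(I−A) = Cᵀ =
  [ 0.519875   0.074625   0.053125   0.090625]
  [ 0.155625   0.394375   0.095625   0.163125]
  [ 0.288500   0.099250   0.506250   0.098750]
  [ 0.088625   0.078375   0.023125   0.421875]
det(I−A) = Σ_j (I−A)_1j·C_1j = (0.70)(0.519875) + (-0.10)(0.155625) + (-0.05)(0.288500) + (-0.10)(0.088625) = 0.3250625
(I − A)⁻¹ = adj(I−A) / det(I−A) ≈
  [   1.5993     0.2296     0.1634     0.2788]
  [   0.4788     1.2132     0.2942     0.5018]
  [   0.8875     0.3053     1.5574     0.3038]
  [   0.2726     0.2411     0.0711     1.2978]
The output multiplier for sector j is the column-j sum of the Leontief inverse (I − A)⁻¹ = adj(I−A) / det(I−A).
Column 2 of adj(I−A): (0.074625, 0.394375, 0.099250, 0.078375); det(I−A) = 0.3250625.
m_2 = (0.074625 + 0.394375 + 0.099250 + 0.078375) / 0.3250625 = 0.646625 / 0.3250625 ≈ 1.989.

m_2 = 1.989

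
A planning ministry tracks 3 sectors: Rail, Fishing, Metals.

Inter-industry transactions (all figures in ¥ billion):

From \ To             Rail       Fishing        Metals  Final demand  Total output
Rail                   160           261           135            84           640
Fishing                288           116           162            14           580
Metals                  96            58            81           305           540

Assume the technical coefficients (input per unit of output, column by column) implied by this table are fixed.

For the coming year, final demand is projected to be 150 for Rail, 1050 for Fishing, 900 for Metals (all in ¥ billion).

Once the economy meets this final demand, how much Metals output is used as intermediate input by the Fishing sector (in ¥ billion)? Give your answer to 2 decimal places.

Technical coefficients a_ij = z_ij / X_j:
  a_11 = 160/640 = 0.25, a_21 = 288/640 = 0.45, a_31 = 96/640 = 0.15
  a_12 = 261/580 = 0.45, a_22 = 116/580 = 0.20, a_32 = 58/580 = 0.10
  a_13 = 135/540 = 0.25, a_23 = 162/540 = 0.30, a_33 = 81/540 = 0.15
I − A =
  [   0.75    -0.45    -0.25]
  [  -0.45     0.80    -0.30]
  [  -0.15    -0.10     0.85]
Cofactors of I−A, C_ij = (−1)^(i+j)·(minor ij) (rows/columns in the sector order above):
  C_11 = (0.80)(0.85) − (-0.30)(-0.10) = 0.6500
  C_12 = −[(-0.45)(0.85) − (-0.30)(-0.15)] = 0.4275
  C_13 = (-0.45)(-0.10) − (0.80)(-0.15) = 0.1650
  C_21 = −[(-0.45)(0.85) − (-0.25)(-0.10)] = 0.4075
  C_22 = (0.75)(0.85) − (-0.25)(-0.15) = 0.6000
  C_23 = −[(0.75)(-0.10) − (-0.45)(-0.15)] = 0.1425
  C_31 = (-0.45)(-0.30) − (-0.25)(0.80) = 0.3350
  C_32 = −[(0.75)(-0.30) − (-0.25)(-0.45)] = 0.3375
  C_33 = (0.75)(0.80) − (-0.45)(-0.45) = 0.3975
det(I−A) = Σ_j (I−A)_1j·C_1j = (0.75)(0.6500) + (-0.45)(0.4275) + (-0.25)(0.1650) = 0.253875
adj(I−A) = Cᵀ =
  [ 0.6500   0.4075   0.3350]
  [ 0.4275   0.6000   0.3375]
  [ 0.1650   0.1425   0.3975]
(I − A)⁻¹ = adj(I−A) / det(I−A) ≈
  [   2.5603     1.6051     1.3195]
  [   1.6839     2.3634     1.3294]
  [   0.6499     0.5613     1.5657]
First solve x = (I − A)⁻¹ d = adj(I−A)·d / det(I−A); in particular x_2 = (0.4275·150 + 0.6000·1050 + 0.3375·900) / 0.253875 = 997.875 / 0.253875 ≈ 3930.5761.
Intermediate flow from 3 to 2: z_32 = a_32 · x_2 = 0.10 × 997.875 / 0.253875 = 99.7875 / 0.253875 ≈ 393.06.

z_32 = 393.06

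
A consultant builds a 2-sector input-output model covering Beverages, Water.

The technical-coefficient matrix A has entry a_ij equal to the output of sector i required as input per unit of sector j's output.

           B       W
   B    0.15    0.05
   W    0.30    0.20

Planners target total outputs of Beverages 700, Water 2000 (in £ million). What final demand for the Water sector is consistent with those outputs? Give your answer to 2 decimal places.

d_W = 1390.00

I − A =
  [   0.85    -0.05]
  [  -0.30     0.80]
d = (I − A) x:
  d_B = (+0.85)·700 + (-0.05)·2000 = 495.00
  d_W = (-0.30)·700 + (+0.80)·2000 = 1390.00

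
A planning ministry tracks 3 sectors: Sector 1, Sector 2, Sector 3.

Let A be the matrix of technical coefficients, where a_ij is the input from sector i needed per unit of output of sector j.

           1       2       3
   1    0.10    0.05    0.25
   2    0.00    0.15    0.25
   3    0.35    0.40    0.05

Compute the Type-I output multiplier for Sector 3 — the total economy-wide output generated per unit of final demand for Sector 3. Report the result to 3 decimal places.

m_3 = 2.177

I − A =
  [   0.90    -0.05    -0.25]
  [   0.00     0.85    -0.25]
  [  -0.35    -0.40     0.95]
Cofactors of I−A, C_ij = (−1)^(i+j)·(minor ij) (rows/columns in the sector order above):
  C_11 = (0.85)(0.95) − (-0.25)(-0.40) = 0.7075
  C_12 = −[(0.00)(0.95) − (-0.25)(-0.35)] = 0.0875
  C_13 = (0.00)(-0.40) − (0.85)(-0.35) = 0.2975
  C_21 = −[(-0.05)(0.95) − (-0.25)(-0.40)] = 0.1475
  C_22 = (0.90)(0.95) − (-0.25)(-0.35) = 0.7675
  C_23 = −[(0.90)(-0.40) − (-0.05)(-0.35)] = 0.3775
  C_31 = (-0.05)(-0.25) − (-0.25)(0.85) = 0.2250
  C_32 = −[(0.90)(-0.25) − (-0.25)(0.00)] = 0.2250
  C_33 = (0.90)(0.85) − (-0.05)(0.00) = 0.7650
det(I−A) = Σ_j (I−A)_1j·C_1j = (0.90)(0.7075) + (-0.05)(0.0875) + (-0.25)(0.2975) = 0.5580
adj(I−A) = Cᵀ =
  [ 0.7075   0.1475   0.2250]
  [ 0.0875   0.7675   0.2250]
  [ 0.2975   0.3775   0.7650]
(I − A)⁻¹ = adj(I−A) / det(I−A) ≈
  [   1.2679     0.2643     0.4032]
  [   0.1568     1.3754     0.4032]
  [   0.5332     0.6765     1.3710]
The output multiplier for sector j is the column-j sum of the Leontief inverse (I − A)⁻¹ = adj(I−A) / det(I−A).
Column 3 of adj(I−A): (0.2250, 0.2250, 0.7650); det(I−A) = 0.5580.
m_3 = (0.2250 + 0.2250 + 0.7650) / 0.5580 = 1.215 / 0.5580 ≈ 2.177.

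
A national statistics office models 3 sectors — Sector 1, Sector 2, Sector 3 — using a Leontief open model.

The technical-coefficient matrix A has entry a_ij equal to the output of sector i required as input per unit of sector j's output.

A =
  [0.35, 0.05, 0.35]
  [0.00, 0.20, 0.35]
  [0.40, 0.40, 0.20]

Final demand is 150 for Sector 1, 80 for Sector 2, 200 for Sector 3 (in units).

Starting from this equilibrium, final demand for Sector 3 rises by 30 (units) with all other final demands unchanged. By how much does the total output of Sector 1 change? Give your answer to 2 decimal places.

Δx_1 = 43.33

I − A =
  [   0.65    -0.05    -0.35]
  [   0.00     0.80    -0.35]
  [  -0.40    -0.40     0.80]
Cofactors of I−A, C_ij = (−1)^(i+j)·(minor ij) (rows/columns in the sector order above):
  C_11 = (0.80)(0.80) − (-0.35)(-0.40) = 0.5000
  C_12 = −[(0.00)(0.80) − (-0.35)(-0.40)] = 0.1400
  C_13 = (0.00)(-0.40) − (0.80)(-0.40) = 0.3200
  C_21 = −[(-0.05)(0.80) − (-0.35)(-0.40)] = 0.1800
  C_22 = (0.65)(0.80) − (-0.35)(-0.40) = 0.3800
  C_23 = −[(0.65)(-0.40) − (-0.05)(-0.40)] = 0.2800
  C_31 = (-0.05)(-0.35) − (-0.35)(0.80) = 0.2975
  C_32 = −[(0.65)(-0.35) − (-0.35)(0.00)] = 0.2275
  C_33 = (0.65)(0.80) − (-0.05)(0.00) = 0.5200
det(I−A) = Σ_j (I−A)_1j·C_1j = (0.65)(0.5000) + (-0.05)(0.1400) + (-0.35)(0.3200) = 0.2060
adj(I−A) = Cᵀ =
  [ 0.5000   0.1800   0.2975]
  [ 0.1400   0.3800   0.2275]
  [ 0.3200   0.2800   0.5200]
(I − A)⁻¹ = adj(I−A) / det(I−A) ≈
  [   2.4272     0.8738     1.4442]
  [   0.6796     1.8447     1.1044]
  [   1.5534     1.3592     2.5243]
Δx = (I − A)⁻¹ Δd with Δd having +30 in the Sector 3 component and 0 elsewhere.
So Δx_1 = L_13 · (+30), where L_13 = adj(I−A)_13 / det(I−A) = 0.2975 / 0.2060.
Δx_1 = 0.2975 × (+30) / 0.2060 = 8.925 / 0.2060 ≈ 43.33.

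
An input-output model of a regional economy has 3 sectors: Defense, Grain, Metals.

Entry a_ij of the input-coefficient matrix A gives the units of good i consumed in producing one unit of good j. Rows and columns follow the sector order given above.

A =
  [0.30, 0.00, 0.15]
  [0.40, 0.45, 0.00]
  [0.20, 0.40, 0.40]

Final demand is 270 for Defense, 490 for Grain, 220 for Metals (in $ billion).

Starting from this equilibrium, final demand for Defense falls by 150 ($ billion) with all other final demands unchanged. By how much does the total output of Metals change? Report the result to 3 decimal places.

I − A =
  [   0.70     0.00    -0.15]
  [  -0.40     0.55     0.00]
  [  -0.20    -0.40     0.60]
Cofactors of I−A, C_ij = (−1)^(i+j)·(minor ij) (rows/columns in the sector order above):
  C_11 = (0.55)(0.60) − (0.00)(-0.40) = 0.3300
  C_12 = −[(-0.40)(0.60) − (0.00)(-0.20)] = 0.2400
  C_13 = (-0.40)(-0.40) − (0.55)(-0.20) = 0.2700
  C_21 = −[(0.00)(0.60) − (-0.15)(-0.40)] = 0.0600
  C_22 = (0.70)(0.60) − (-0.15)(-0.20) = 0.3900
  C_23 = −[(0.70)(-0.40) − (0.00)(-0.20)] = 0.2800
  C_31 = (0.00)(0.00) − (-0.15)(0.55) = 0.0825
  C_32 = −[(0.70)(0.00) − (-0.15)(-0.40)] = 0.0600
  C_33 = (0.70)(0.55) − (0.00)(-0.40) = 0.3850
det(I−A) = Σ_j (I−A)_1j·C_1j = (0.70)(0.3300) + (0.00)(0.2400) + (-0.15)(0.2700) = 0.1905
adj(I−A) = Cᵀ =
  [ 0.3300   0.0600   0.0825]
  [ 0.2400   0.3900   0.0600]
  [ 0.2700   0.2800   0.3850]
(I − A)⁻¹ = adj(I−A) / det(I−A) ≈
  [   1.7323     0.3150     0.4331]
  [   1.2598     2.0472     0.3150]
  [   1.4173     1.4698     2.0210]
Δx = (I − A)⁻¹ Δd with Δd having -150 in the Defense component and 0 elsewhere.
So Δx_M = L_MD · (-150), where L_MD = adj(I−A)_MD / det(I−A) = 0.2700 / 0.1905.
Δx_M = 0.2700 × (-150) / 0.1905 = -40.50 / 0.1905 ≈ -212.598.

Δx_M = -212.598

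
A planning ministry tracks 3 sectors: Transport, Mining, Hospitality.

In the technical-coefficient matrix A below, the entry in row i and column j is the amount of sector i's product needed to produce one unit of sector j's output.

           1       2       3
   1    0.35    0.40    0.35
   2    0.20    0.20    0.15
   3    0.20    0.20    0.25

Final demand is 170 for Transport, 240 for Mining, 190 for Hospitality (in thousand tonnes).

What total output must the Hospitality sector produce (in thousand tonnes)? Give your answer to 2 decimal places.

I − A =
  [   0.65    -0.40    -0.35]
  [  -0.20     0.80    -0.15]
  [  -0.20    -0.20     0.75]
Cofactors of I−A, C_ij = (−1)^(i+j)·(minor ij) (rows/columns in the sector order above):
  C_11 = (0.80)(0.75) − (-0.15)(-0.20) = 0.5700
  C_12 = −[(-0.20)(0.75) − (-0.15)(-0.20)] = 0.1800
  C_13 = (-0.20)(-0.20) − (0.80)(-0.20) = 0.2000
  C_21 = −[(-0.40)(0.75) − (-0.35)(-0.20)] = 0.3700
  C_22 = (0.65)(0.75) − (-0.35)(-0.20) = 0.4175
  C_23 = −[(0.65)(-0.20) − (-0.40)(-0.20)] = 0.2100
  C_31 = (-0.40)(-0.15) − (-0.35)(0.80) = 0.3400
  C_32 = −[(0.65)(-0.15) − (-0.35)(-0.20)] = 0.1675
  C_33 = (0.65)(0.80) − (-0.40)(-0.20) = 0.4400
det(I−A) = Σ_j (I−A)_1j·C_1j = (0.65)(0.5700) + (-0.40)(0.1800) + (-0.35)(0.2000) = 0.2285
adj(I−A) = Cᵀ =
  [ 0.5700   0.3700   0.3400]
  [ 0.1800   0.4175   0.1675]
  [ 0.2000   0.2100   0.4400]
(I − A)⁻¹ = adj(I−A) / det(I−A) ≈
  [   2.4945     1.6193     1.4880]
  [   0.7877     1.8271     0.7330]
  [   0.8753     0.9190     1.9256]
x = (I − A)⁻¹ d = adj(I−A)·d / det(I−A), with det(I−A) = 0.2285:
  x_1 = (0.5700·170 + 0.3700·240 + 0.3400·190) / 0.2285 = 250.30 / 0.2285 ≈ 1095.40
  x_2 = (0.1800·170 + 0.4175·240 + 0.1675·190) / 0.2285 = 162.625 / 0.2285 ≈ 711.71
  x_3 = (0.2000·170 + 0.2100·240 + 0.4400·190) / 0.2285 = 168.00 / 0.2285 ≈ 735.23

x_3 = 735.23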